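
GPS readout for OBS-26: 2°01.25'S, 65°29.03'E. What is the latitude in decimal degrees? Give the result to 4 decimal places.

2.0208°S

2° + 1.25′/60 = 2 + 0.02083 = 2.0208°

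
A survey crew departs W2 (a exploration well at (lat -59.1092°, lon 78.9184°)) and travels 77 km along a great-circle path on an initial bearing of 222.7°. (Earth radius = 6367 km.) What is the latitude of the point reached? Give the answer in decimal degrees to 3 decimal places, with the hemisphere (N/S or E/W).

59.615°S

δ = d/R = 77/6367 = 0.012094 rad
φ₂ = arcsin(sin φ₁ cos δ + cos φ₁ sin δ cos θ)
   = arcsin(-0.85815·0.99993 + 0.51340·0.01209·-0.73491) = -59.61516°
λ₂ = λ₁ + atan2(sin θ sin δ cos φ₁, cos δ − sin φ₁ sin φ₂) = 77.98936°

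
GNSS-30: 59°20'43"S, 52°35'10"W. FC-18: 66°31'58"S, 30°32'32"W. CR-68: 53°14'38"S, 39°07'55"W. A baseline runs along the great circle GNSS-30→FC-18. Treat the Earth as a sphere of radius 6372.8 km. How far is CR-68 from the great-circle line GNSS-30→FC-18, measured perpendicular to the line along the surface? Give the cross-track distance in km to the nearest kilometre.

1048 km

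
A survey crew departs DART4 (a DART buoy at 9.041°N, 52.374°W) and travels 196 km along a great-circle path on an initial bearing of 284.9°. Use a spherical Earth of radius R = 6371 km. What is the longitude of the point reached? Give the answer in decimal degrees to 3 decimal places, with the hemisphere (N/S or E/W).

δ = d/R = 196/6371 = 0.030764 rad
φ₂ = arcsin(sin φ₁ cos δ + cos φ₁ sin δ cos θ)
   = arcsin(0.15714·0.99953 + 0.98758·0.03076·0.25713) = 9.49014°
λ₂ = λ₁ + atan2(sin θ sin δ cos φ₁, cos δ − sin φ₁ sin φ₂) = -54.10103°

54.101°W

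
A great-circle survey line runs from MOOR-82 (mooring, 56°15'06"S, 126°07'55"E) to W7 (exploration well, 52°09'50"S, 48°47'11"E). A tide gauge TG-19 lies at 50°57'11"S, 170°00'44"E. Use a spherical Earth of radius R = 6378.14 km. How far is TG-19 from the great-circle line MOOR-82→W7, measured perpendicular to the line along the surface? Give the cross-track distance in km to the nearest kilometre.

1656 km

MOOR-82: φ = -56.25167°, λ = +126.13194°
W7: φ = -52.16389°, λ = +48.78639°
TG-19: φ = -50.95306°, λ = +170.01222°
δ₁₃ = central angle MOOR-82→TG-19 = 0.455567 rad  (haversine)
θ₁₃ = bearing MOOR-82→TG-19 = 97.037°,  θ₁₂ = bearing MOOR-82→W7 = 241.348°
dₓₜ = R·arcsin(sin δ₁₃ · sin(θ₁₃ − θ₁₂)) = 6378.14·arcsin(0.43997·sin(-144.311°)) = -1655.637 km
|dₓₜ| = 1655.637 km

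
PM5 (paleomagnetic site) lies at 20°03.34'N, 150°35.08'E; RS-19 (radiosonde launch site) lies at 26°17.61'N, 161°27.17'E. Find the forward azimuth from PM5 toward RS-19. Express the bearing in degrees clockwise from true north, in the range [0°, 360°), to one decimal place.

56.0°

PM5: φ = +20.05567°, λ = +150.58467°
RS-19: φ = +26.29350°, λ = +161.45283°
Δλ = 10.8682°
y = sin Δλ · cos φ₂ = 0.169042
x = cos φ₁ sin φ₂ − sin φ₁ cos φ₂ cos Δλ = 0.114170
θ = atan2(y, x) = 55.9650° → 55.9650° (mod 360°)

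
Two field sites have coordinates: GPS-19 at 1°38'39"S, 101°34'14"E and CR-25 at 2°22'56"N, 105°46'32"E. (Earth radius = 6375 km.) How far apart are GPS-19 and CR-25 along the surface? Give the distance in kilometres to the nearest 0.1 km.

GPS-19: φ = -1.64417°, λ = +101.57056°
CR-25: φ = +2.38222°, λ = +105.77556°
Δφ = 4.0264°,  Δλ = 4.2050°
a = sin²(Δφ/2) + cos φ₁ cos φ₂ sin²(Δλ/2) = 0.002578
c = 2·arcsin(√a) = 0.101598 rad = 5.8212°
d = R·c = 6375 × 0.101598 = 647.7 km

647.7 km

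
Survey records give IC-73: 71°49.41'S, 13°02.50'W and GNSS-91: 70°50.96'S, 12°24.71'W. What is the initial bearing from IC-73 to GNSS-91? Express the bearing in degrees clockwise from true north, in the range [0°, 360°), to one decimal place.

IC-73: φ = -71.82350°, λ = -13.04167°
GNSS-91: φ = -70.84933°, λ = -12.41183°
Δλ = 0.6298°
y = sin Δλ · cos φ₂ = 0.003606
x = cos φ₁ sin φ₂ − sin φ₁ cos φ₂ cos Δλ = 0.016983
θ = atan2(y, x) = 11.9881° → 11.9881° (mod 360°)

12.0°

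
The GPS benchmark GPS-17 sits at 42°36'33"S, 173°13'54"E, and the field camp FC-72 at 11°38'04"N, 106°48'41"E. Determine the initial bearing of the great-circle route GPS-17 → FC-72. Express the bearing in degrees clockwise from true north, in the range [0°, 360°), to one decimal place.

GPS-17: φ = -42.60917°, λ = +173.23167°
FC-72: φ = +11.63444°, λ = +106.81139°
Δλ = -66.4203°
y = sin Δλ · cos φ₂ = -0.897674
x = cos φ₁ sin φ₂ − sin φ₁ cos φ₂ cos Δλ = 0.413675
θ = atan2(y, x) = -65.2584° → 294.7416° (mod 360°)

294.7°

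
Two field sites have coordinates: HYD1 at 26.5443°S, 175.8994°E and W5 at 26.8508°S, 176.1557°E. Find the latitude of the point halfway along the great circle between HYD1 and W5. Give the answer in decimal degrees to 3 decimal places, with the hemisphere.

26.698°S

Bx = cos φ₂ cos Δλ = 0.892177,  By = cos φ₂ sin Δλ = 0.003991
φₘ = atan2(sin φ₁ + sin φ₂, √((cos φ₁ + Bx)² + By²)) = -26.69761°
λₘ = λ₁ + atan2(By, cos φ₁ + Bx) = 176.02738°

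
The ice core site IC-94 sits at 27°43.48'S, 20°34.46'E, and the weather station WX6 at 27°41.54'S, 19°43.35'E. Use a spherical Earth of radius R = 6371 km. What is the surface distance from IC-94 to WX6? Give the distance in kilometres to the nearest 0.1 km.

83.9 km

IC-94: φ = -27.72467°, λ = +20.57433°
WX6: φ = -27.69233°, λ = +19.72250°
Δφ = 0.0323°,  Δλ = -0.8518°
a = sin²(Δφ/2) + cos φ₁ cos φ₂ sin²(Δλ/2) = 0.000043
c = 2·arcsin(√a) = 0.013174 rad = 0.7548°
d = R·c = 6371 × 0.013174 = 83.9 km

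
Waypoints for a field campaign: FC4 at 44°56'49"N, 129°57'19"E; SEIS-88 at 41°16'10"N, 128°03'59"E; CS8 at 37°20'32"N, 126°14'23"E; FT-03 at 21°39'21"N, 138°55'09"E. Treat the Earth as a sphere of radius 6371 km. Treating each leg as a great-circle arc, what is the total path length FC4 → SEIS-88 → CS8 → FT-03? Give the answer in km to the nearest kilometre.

3029 km

FC4: φ = +44.94694°, λ = +129.95528°
SEIS-88: φ = +41.26944°, λ = +128.06639°
CS8: φ = +37.34222°, λ = +126.23972°
FT-03: φ = +21.65583°, λ = +138.91917°
FC4→SEIS-88: c = 0.068543 rad, d = 436.69 km
SEIS-88→CS8: c = 0.072842 rad, d = 464.08 km
CS8→FT-03: c = 0.334007 rad, d = 2127.96 km
Total = 436.69 + 464.08 + 2127.96 = 3028.72 km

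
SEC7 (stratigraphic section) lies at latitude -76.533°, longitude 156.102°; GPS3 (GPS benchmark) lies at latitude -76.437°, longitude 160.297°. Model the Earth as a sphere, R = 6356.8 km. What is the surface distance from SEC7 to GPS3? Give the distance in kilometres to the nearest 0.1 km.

109.3 km

Δφ = 0.0960°,  Δλ = 4.1950°
a = sin²(Δφ/2) + cos φ₁ cos φ₂ sin²(Δλ/2) = 0.000074
c = 2·arcsin(√a) = 0.017189 rad = 0.9848°
d = R·c = 6356.8 × 0.017189 = 109.3 km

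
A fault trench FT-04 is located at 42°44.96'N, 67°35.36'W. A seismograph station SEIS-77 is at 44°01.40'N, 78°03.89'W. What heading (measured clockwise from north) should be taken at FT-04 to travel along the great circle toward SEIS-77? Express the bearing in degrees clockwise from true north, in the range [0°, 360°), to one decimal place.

FT-04: φ = +42.74933°, λ = -67.58933°
SEIS-77: φ = +44.02333°, λ = -78.06483°
Δλ = -10.4755°
y = sin Δλ · cos φ₂ = -0.130735
x = cos φ₁ sin φ₂ − sin φ₁ cos φ₂ cos Δλ = 0.030369
θ = atan2(y, x) = -76.9226° → 283.0774° (mod 360°)

283.1°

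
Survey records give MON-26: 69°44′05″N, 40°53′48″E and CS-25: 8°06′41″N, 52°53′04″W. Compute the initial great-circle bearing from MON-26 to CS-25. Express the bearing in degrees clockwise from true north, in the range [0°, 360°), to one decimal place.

276.4°

MON-26: φ = +69.73472°, λ = +40.89667°
CS-25: φ = +8.11139°, λ = -52.88444°
Δλ = -93.7811°
y = sin Δλ · cos φ₂ = -0.987841
x = cos φ₁ sin φ₂ − sin φ₁ cos φ₂ cos Δλ = 0.110116
θ = atan2(y, x) = -83.6394° → 276.3606° (mod 360°)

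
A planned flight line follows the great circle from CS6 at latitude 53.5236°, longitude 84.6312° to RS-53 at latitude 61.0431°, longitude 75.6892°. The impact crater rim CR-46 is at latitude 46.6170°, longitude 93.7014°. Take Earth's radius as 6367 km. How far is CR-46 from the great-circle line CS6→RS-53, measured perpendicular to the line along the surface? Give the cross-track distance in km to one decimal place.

252.7 km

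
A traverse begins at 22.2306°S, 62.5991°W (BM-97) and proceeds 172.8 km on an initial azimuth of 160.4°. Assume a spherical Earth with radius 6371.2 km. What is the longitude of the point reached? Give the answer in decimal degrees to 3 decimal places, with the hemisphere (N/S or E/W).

62.030°W

δ = d/R = 172.8/6371.2 = 0.027122 rad
φ₂ = arcsin(sin φ₁ cos δ + cos φ₁ sin δ cos θ)
   = arcsin(-0.37834·0.99963 + 0.92567·0.02712·-0.94206) = -23.69354°
λ₂ = λ₁ + atan2(sin θ sin δ cos φ₁, cos δ − sin φ₁ sin φ₂) = -62.02989°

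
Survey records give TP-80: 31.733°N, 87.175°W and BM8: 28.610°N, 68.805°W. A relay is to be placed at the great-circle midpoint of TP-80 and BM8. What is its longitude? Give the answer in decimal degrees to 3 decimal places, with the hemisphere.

Bx = cos φ₂ cos Δλ = 0.833163,  By = cos φ₂ sin Δλ = 0.276672
φₘ = atan2(sin φ₁ + sin φ₂, √((cos φ₁ + Bx)² + By²)) = 30.49371°
λₘ = λ₁ + atan2(By, cos φ₁ + Bx) = -77.84318°

77.843°W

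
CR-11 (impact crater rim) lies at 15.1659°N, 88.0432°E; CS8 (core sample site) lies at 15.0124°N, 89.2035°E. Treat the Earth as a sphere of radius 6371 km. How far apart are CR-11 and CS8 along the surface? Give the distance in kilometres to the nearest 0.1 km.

125.7 km

Δφ = -0.1535°,  Δλ = 1.1603°
a = sin²(Δφ/2) + cos φ₁ cos φ₂ sin²(Δλ/2) = 0.000097
c = 2·arcsin(√a) = 0.019735 rad = 1.1308°
d = R·c = 6371 × 0.019735 = 125.7 km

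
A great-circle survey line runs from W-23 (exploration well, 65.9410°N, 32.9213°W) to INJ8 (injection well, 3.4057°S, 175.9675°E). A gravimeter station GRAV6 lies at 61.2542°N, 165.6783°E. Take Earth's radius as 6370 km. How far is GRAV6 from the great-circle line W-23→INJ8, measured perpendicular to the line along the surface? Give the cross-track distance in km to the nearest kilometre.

1801 km

δ₁₃ = central angle W-23→GRAV6 = 0.908699 rad  (haversine)
θ₁₃ = bearing W-23→GRAV6 = 348.785°,  θ₁₂ = bearing W-23→INJ8 = 328.070°
dₓₜ = R·arcsin(sin δ₁₃ · sin(θ₁₃ − θ₁₂)) = 6370·arcsin(0.78870·sin(20.716°)) = 1801.059 km
|dₓₜ| = 1801.059 km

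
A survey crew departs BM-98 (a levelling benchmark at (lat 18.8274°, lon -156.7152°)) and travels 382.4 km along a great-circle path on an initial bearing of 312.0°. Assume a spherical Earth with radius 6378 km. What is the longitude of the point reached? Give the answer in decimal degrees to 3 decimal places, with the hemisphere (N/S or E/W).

δ = d/R = 382.4/6378 = 0.059956 rad
φ₂ = arcsin(sin φ₁ cos δ + cos φ₁ sin δ cos θ)
   = arcsin(0.32272·0.99820 + 0.94650·0.05992·0.66913) = 21.10558°
λ₂ = λ₁ + atan2(sin θ sin δ cos φ₁, cos δ − sin φ₁ sin φ₂) = -159.45104°

159.451°W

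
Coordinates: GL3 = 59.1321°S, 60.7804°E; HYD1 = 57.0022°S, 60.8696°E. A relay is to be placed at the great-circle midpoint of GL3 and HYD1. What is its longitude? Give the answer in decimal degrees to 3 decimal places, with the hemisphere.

60.826°E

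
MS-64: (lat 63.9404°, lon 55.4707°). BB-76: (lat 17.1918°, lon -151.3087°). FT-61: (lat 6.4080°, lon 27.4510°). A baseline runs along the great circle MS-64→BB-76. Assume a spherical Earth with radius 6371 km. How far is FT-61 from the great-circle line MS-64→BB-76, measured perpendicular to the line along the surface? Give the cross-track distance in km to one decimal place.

δ₁₃ = central angle MS-64→FT-61 = 1.063688 rad  (haversine)
θ₁₃ = bearing MS-64→FT-61 = 212.279°,  θ₁₂ = bearing MS-64→BB-76 = 25.659°
dₓₜ = R·arcsin(sin δ₁₃ · sin(θ₁₃ − θ₁₂)) = 6371·arcsin(0.87415·sin(186.621°)) = -643.184 km
|dₓₜ| = 643.184 km

643.2 km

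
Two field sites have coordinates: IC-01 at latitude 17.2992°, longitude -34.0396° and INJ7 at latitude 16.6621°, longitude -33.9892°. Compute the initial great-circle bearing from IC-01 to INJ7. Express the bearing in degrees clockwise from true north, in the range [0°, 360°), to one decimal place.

175.7°

Δλ = 0.0504°
y = sin Δλ · cos φ₂ = 0.000843
x = cos φ₁ sin φ₂ − sin φ₁ cos φ₂ cos Δλ = -0.011119
θ = atan2(y, x) = 175.6659° → 175.6659° (mod 360°)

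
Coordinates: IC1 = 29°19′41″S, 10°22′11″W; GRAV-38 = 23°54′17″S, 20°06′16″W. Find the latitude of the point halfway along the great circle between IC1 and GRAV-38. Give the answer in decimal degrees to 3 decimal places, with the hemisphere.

26.699°S

IC1: φ = -29.32806°, λ = -10.36972°
GRAV-38: φ = -23.90472°, λ = -20.10444°
Bx = cos φ₂ cos Δλ = 0.901057,  By = cos φ₂ sin Δλ = -0.154583
φₘ = atan2(sin φ₁ + sin φ₂, √((cos φ₁ + Bx)² + By²)) = -26.69934°
λₘ = λ₁ + atan2(By, cos φ₁ + Bx) = -15.35289°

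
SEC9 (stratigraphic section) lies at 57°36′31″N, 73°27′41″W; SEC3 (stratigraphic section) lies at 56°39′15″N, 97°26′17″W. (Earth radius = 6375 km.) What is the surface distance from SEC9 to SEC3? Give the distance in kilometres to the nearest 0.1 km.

1444.1 km

SEC9: φ = +57.60861°, λ = -73.46139°
SEC3: φ = +56.65417°, λ = -97.43806°
Δφ = -0.9544°,  Δλ = -23.9767°
a = sin²(Δφ/2) + cos φ₁ cos φ₂ sin²(Δλ/2) = 0.012774
c = 2·arcsin(√a) = 0.226529 rad = 12.9792°
d = R·c = 6375 × 0.226529 = 1444.1 km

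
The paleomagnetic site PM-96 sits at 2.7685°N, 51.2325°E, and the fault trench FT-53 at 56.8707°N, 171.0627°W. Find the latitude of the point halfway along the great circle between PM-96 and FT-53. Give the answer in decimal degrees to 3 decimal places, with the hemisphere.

51.715°N

Bx = cos φ₂ cos Δλ = -0.404262,  By = cos φ₂ sin Δλ = 0.367788
φₘ = atan2(sin φ₁ + sin φ₂, √((cos φ₁ + Bx)² + By²)) = 51.71535°
λₘ = λ₁ + atan2(By, cos φ₁ + Bx) = 82.97247°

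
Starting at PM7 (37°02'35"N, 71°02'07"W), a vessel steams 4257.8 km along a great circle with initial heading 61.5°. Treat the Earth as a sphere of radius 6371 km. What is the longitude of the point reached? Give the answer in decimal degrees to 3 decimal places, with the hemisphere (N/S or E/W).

20.500°W

PM7: φ = +37.04306°, λ = -71.03528°
δ = d/R = 4257.8/6371 = 0.668310 rad
φ₂ = arcsin(sin φ₁ cos δ + cos φ₁ sin δ cos θ)
   = arcsin(0.60241·0.78487 + 0.79818·0.61966·0.47716) = 45.13910°
λ₂ = λ₁ + atan2(sin θ sin δ cos φ₁, cos δ − sin φ₁ sin φ₂) = -20.50038°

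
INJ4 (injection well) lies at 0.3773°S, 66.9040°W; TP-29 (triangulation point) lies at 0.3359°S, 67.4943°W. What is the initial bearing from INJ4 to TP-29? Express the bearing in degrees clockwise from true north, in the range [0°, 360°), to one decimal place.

Δλ = -0.5903°
y = sin Δλ · cos φ₂ = -0.010302
x = cos φ₁ sin φ₂ − sin φ₁ cos φ₂ cos Δλ = 0.000722
θ = atan2(y, x) = -85.9900° → 274.0100° (mod 360°)

274.0°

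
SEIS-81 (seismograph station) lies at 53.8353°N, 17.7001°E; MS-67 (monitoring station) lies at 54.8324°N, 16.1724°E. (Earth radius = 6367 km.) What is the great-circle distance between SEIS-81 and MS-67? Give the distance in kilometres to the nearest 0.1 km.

148.6 km

Δφ = 0.9971°,  Δλ = -1.5277°
a = sin²(Δφ/2) + cos φ₁ cos φ₂ sin²(Δλ/2) = 0.000136
c = 2·arcsin(√a) = 0.023334 rad = 1.3370°
d = R·c = 6367 × 0.023334 = 148.6 km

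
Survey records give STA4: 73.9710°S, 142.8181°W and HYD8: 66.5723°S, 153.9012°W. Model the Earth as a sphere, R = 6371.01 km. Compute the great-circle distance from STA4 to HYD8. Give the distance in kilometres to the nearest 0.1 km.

918.5 km

Δφ = 7.3987°,  Δλ = -11.0831°
a = sin²(Δφ/2) + cos φ₁ cos φ₂ sin²(Δλ/2) = 0.005187
c = 2·arcsin(√a) = 0.144163 rad = 8.2599°
d = R·c = 6371.01 × 0.144163 = 918.5 km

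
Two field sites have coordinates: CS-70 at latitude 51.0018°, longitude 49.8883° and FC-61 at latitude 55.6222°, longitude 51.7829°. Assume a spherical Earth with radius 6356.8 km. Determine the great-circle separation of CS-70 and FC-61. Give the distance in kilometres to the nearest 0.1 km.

Δφ = 4.6204°,  Δλ = 1.8946°
a = sin²(Δφ/2) + cos φ₁ cos φ₂ sin²(Δλ/2) = 0.001722
c = 2·arcsin(√a) = 0.083018 rad = 4.7566°
d = R·c = 6356.8 × 0.083018 = 527.7 km

527.7 km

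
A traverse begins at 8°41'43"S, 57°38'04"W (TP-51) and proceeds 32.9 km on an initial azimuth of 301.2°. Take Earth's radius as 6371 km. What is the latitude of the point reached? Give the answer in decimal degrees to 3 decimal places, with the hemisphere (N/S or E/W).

8.542°S

TP-51: φ = -8.69528°, λ = -57.63444°
δ = d/R = 32.9/6371 = 0.005164 rad
φ₂ = arcsin(sin φ₁ cos δ + cos φ₁ sin δ cos θ)
   = arcsin(-0.15118·0.99999 + 0.98851·0.00516·0.51803) = -8.54192°
λ₂ = λ₁ + atan2(sin θ sin δ cos φ₁, cos δ − sin φ₁ sin φ₂) = -57.89037°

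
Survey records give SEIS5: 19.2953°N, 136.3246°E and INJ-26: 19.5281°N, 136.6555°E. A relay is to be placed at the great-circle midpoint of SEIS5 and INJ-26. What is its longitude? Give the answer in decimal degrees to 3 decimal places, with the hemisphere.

Bx = cos φ₂ cos Δλ = 0.942462,  By = cos φ₂ sin Δλ = 0.005443
φₘ = atan2(sin φ₁ + sin φ₂, √((cos φ₁ + Bx)² + By²)) = 19.41177°
λₘ = λ₁ + atan2(By, cos φ₁ + Bx) = 136.48993°

136.490°E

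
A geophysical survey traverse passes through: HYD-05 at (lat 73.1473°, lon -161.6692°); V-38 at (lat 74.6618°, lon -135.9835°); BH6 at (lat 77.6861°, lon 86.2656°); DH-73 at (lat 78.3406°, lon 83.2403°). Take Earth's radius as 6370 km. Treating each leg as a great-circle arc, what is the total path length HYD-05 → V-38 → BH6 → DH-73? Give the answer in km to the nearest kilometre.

3770 km

HYD-05→V-38: c = 0.125997 rad, d = 802.60 km
V-38→BH6: c = 0.450025 rad, d = 2866.66 km
BH6→DH-73: c = 0.015831 rad, d = 100.84 km
Total = 802.60 + 2866.66 + 100.84 = 3770.10 km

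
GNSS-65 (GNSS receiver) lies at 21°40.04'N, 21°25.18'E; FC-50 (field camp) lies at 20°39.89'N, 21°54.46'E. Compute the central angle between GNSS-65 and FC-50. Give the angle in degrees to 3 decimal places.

GNSS-65: φ = +21.66733°, λ = +21.41967°
FC-50: φ = +20.66483°, λ = +21.90767°
Δφ = -1.0025°,  Δλ = 0.4880°
a = sin²(Δφ/2) + cos φ₁ cos φ₂ sin²(Δλ/2) = 0.000092
c = 2·arcsin(√a) = 0.019215 rad = 1.1010°

1.101°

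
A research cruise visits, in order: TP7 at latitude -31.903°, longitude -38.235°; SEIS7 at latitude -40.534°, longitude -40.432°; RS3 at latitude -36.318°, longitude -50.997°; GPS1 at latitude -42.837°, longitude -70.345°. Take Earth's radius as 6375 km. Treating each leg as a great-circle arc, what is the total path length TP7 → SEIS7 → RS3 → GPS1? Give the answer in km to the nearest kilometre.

3818 km

TP7→SEIS7: c = 0.153768 rad, d = 980.27 km
SEIS7→RS3: c = 0.161963 rad, d = 1032.51 km
RS3→GPS1: c = 0.283202 rad, d = 1805.41 km
Total = 980.27 + 1032.51 + 1805.41 = 3818.20 km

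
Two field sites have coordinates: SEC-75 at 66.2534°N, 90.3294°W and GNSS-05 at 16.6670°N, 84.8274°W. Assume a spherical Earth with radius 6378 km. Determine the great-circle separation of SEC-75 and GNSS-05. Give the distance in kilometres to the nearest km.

Δφ = -49.5864°,  Δλ = 5.5020°
a = sin²(Δφ/2) + cos φ₁ cos φ₂ sin²(Δλ/2) = 0.176738
c = 2·arcsin(√a) = 0.867778 rad = 49.7200°
d = R·c = 6378 × 0.867778 = 5534.7 km

5535 km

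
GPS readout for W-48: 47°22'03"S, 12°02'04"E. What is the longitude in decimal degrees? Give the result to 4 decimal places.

12° + 2′/60 + 4″/3600 = 12 + 0.03333 + 0.00111 = 12.0344°

12.0344°E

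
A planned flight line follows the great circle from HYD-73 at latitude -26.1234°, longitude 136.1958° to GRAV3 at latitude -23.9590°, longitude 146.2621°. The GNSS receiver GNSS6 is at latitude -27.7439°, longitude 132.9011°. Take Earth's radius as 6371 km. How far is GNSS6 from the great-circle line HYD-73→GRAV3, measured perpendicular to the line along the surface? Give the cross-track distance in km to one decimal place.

117.9 km

δ₁₃ = central angle HYD-73→GNSS6 = 0.058546 rad  (haversine)
θ₁₃ = bearing HYD-73→GNSS6 = 240.376°,  θ₁₂ = bearing HYD-73→GRAV3 = 78.819°
dₓₜ = R·arcsin(sin δ₁₃ · sin(θ₁₃ − θ₁₂)) = 6371·arcsin(0.05851·sin(161.557°)) = 117.940 km
|dₓₜ| = 117.940 km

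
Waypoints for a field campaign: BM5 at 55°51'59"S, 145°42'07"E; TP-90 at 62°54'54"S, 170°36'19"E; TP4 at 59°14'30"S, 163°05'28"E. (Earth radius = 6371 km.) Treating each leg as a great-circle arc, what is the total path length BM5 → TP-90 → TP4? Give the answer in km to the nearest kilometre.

2172 km

BM5: φ = -55.86639°, λ = +145.70194°
TP-90: φ = -62.91500°, λ = +170.60528°
TP4: φ = -59.24167°, λ = +163.09111°
BM5→TP-90: c = 0.250909 rad, d = 1598.54 km
TP-90→TP4: c = 0.090076 rad, d = 573.87 km
Total = 1598.54 + 573.87 = 2172.41 km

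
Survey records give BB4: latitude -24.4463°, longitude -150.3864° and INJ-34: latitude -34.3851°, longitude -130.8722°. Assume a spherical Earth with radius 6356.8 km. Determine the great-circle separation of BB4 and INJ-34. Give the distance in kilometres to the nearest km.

2179 km

Δφ = -9.9388°,  Δλ = 19.5142°
a = sin²(Δφ/2) + cos φ₁ cos φ₂ sin²(Δλ/2) = 0.029081
c = 2·arcsin(√a) = 0.342737 rad = 19.6374°
d = R·c = 6356.8 × 0.342737 = 2178.7 km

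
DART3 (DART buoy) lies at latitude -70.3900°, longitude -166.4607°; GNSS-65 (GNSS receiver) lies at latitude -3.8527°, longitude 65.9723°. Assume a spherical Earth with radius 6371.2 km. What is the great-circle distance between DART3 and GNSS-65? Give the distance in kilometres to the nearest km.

10908 km

Δφ = 66.5373°,  Δλ = -127.5670°
a = sin²(Δφ/2) + cos φ₁ cos φ₂ sin²(Δλ/2) = 0.570432
c = 2·arcsin(√a) = 1.712131 rad = 98.0979°
d = R·c = 6371.2 × 1.712131 = 10908.3 km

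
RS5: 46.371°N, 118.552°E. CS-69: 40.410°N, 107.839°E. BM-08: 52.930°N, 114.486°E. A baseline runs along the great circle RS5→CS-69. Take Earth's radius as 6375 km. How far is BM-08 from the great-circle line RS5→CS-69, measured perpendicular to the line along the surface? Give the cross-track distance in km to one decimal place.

δ₁₃ = central angle RS5→BM-08 = 0.123302 rad  (haversine)
θ₁₃ = bearing RS5→BM-08 = 339.664°,  θ₁₂ = bearing RS5→CS-69 = 236.342°
dₓₜ = R·arcsin(sin δ₁₃ · sin(θ₁₃ − θ₁₂)) = 6375·arcsin(0.12299·sin(103.322°)) = 764.795 km
|dₓₜ| = 764.795 km

764.8 km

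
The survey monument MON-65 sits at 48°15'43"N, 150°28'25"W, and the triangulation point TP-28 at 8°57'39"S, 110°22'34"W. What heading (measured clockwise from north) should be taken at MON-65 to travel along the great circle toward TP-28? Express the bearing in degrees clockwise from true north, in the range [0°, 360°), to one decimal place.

MON-65: φ = +48.26194°, λ = -150.47361°
TP-28: φ = -8.96083°, λ = -110.37611°
Δλ = 40.0975°
y = sin Δλ · cos φ₂ = 0.636229
x = cos φ₁ sin φ₂ − sin φ₁ cos φ₂ cos Δλ = -0.667529
θ = atan2(y, x) = 136.3752° → 136.3752° (mod 360°)

136.4°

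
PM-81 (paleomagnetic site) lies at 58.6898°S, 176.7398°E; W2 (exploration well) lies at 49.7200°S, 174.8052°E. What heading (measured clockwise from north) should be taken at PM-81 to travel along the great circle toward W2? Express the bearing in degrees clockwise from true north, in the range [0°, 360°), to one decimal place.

Δλ = -1.9346°
y = sin Δλ · cos φ₂ = -0.021826
x = cos φ₁ sin φ₂ − sin φ₁ cos φ₂ cos Δλ = 0.155599
θ = atan2(y, x) = -7.9848° → 352.0152° (mod 360°)

352.0°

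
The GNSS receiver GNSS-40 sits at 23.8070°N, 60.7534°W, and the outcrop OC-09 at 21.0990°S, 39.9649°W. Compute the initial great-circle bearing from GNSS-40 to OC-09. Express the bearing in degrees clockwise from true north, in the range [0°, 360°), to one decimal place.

Δλ = 20.7885°
y = sin Δλ · cos φ₂ = 0.331125
x = cos φ₁ sin φ₂ − sin φ₁ cos φ₂ cos Δλ = -0.681428
θ = atan2(y, x) = 154.0836° → 154.0836° (mod 360°)

154.1°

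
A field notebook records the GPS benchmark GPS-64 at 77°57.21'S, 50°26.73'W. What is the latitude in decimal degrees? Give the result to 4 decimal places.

77.9535°S

77° + 57.21′/60 = 77 + 0.95350 = 77.9535°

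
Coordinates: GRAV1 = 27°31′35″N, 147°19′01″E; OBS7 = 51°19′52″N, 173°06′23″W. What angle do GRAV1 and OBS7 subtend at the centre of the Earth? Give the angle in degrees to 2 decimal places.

38.01°

GRAV1: φ = +27.52639°, λ = +147.31694°
OBS7: φ = +51.33111°, λ = -173.10639°
Δφ = 23.8047°,  Δλ = 39.5767°
a = sin²(Δφ/2) + cos φ₁ cos φ₂ sin²(Δλ/2) = 0.106043
c = 2·arcsin(√a) = 0.663382 rad = 38.0090°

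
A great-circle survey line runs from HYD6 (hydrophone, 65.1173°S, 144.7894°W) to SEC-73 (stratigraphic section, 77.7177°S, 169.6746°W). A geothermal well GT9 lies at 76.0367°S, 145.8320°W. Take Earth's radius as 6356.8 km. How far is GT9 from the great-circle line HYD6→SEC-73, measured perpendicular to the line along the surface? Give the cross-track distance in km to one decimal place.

401.2 km

δ₁₃ = central angle HYD6→GT9 = 0.190668 rad  (haversine)
θ₁₃ = bearing HYD6→GT9 = 181.328°,  θ₁₂ = bearing HYD6→SEC-73 = 200.767°
dₓₜ = R·arcsin(sin δ₁₃ · sin(θ₁₃ − θ₁₂)) = 6356.8·arcsin(0.18952·sin(-19.439°)) = -401.199 km
|dₓₜ| = 401.199 km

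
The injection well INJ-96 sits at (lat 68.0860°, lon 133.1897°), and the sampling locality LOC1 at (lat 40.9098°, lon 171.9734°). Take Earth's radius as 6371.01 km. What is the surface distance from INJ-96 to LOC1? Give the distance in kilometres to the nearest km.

3799 km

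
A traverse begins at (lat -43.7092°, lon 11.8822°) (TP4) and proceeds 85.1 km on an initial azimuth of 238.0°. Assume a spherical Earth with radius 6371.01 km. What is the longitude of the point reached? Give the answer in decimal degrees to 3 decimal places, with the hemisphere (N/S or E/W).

δ = d/R = 85.1/6371.01 = 0.013357 rad
φ₂ = arcsin(sin φ₁ cos δ + cos φ₁ sin δ cos θ)
   = arcsin(-0.69100·0.99991 + 0.72286·0.01336·-0.52992) = -44.11121°
λ₂ = λ₁ + atan2(sin θ sin δ cos φ₁, cos δ − sin φ₁ sin φ₂) = 10.97824°

10.978°E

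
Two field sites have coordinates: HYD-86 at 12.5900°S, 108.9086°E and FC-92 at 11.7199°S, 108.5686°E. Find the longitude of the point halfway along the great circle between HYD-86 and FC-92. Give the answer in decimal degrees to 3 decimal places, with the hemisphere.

Bx = cos φ₂ cos Δλ = 0.979135,  By = cos φ₂ sin Δλ = -0.005810
φₘ = atan2(sin φ₁ + sin φ₂, √((cos φ₁ + Bx)² + By²)) = -12.15500°
λₘ = λ₁ + atan2(By, cos φ₁ + Bx) = 108.73832°

108.738°E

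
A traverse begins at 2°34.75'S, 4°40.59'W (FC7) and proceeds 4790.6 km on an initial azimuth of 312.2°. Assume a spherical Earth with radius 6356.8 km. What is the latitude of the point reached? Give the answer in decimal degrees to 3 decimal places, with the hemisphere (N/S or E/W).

25.237°N

FC7: φ = -2.57917°, λ = -4.67650°
δ = d/R = 4790.6/6356.8 = 0.753618 rad
φ₂ = arcsin(sin φ₁ cos δ + cos φ₁ sin δ cos θ)
   = arcsin(-0.04500·0.72922 + 0.99899·0.68428·0.67172) = 25.23715°
λ₂ = λ₁ + atan2(sin θ sin δ cos φ₁, cos δ − sin φ₁ sin φ₂) = -38.76063°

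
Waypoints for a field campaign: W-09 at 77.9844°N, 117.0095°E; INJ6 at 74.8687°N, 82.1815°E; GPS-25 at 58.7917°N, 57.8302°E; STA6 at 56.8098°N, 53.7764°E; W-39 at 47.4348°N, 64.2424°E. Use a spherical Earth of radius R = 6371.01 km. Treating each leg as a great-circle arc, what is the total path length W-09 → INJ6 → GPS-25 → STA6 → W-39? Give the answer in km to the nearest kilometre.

W-09→INJ6: c = 0.149889 rad, d = 954.94 km
INJ6→GPS-25: c = 0.321199 rad, d = 2046.36 km
GPS-25→STA6: c = 0.051149 rad, d = 325.87 km
STA6→W-39: c = 0.197894 rad, d = 1260.79 km
Total = 954.94 + 2046.36 + 325.87 + 1260.79 = 4587.97 km

4588 km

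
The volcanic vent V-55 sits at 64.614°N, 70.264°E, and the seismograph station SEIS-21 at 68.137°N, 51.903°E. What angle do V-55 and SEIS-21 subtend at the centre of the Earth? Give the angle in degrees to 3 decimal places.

8.117°

Δφ = 3.5230°,  Δλ = -18.3610°
a = sin²(Δφ/2) + cos φ₁ cos φ₂ sin²(Δλ/2) = 0.005009
c = 2·arcsin(√a) = 0.141663 rad = 8.1167°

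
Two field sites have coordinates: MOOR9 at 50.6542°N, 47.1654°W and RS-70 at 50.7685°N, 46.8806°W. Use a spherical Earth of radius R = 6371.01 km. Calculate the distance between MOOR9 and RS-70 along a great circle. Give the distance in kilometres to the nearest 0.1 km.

Δφ = 0.1143°,  Δλ = 0.2848°
a = sin²(Δφ/2) + cos φ₁ cos φ₂ sin²(Δλ/2) = 0.000003
c = 2·arcsin(√a) = 0.003727 rad = 0.2135°
d = R·c = 6371.01 × 0.003727 = 23.7 km

23.7 km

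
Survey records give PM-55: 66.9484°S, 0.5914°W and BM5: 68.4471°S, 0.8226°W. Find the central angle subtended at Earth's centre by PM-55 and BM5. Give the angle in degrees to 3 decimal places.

Δφ = -1.4987°,  Δλ = -0.2312°
a = sin²(Δφ/2) + cos φ₁ cos φ₂ sin²(Δλ/2) = 0.000172
c = 2·arcsin(√a) = 0.026202 rad = 1.5013°

1.501°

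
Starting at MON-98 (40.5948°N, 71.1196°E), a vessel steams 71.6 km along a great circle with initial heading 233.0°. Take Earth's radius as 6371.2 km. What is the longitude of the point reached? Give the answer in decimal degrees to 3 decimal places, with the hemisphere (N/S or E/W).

δ = d/R = 71.6/6371.2 = 0.011238 rad
φ₂ = arcsin(sin φ₁ cos δ + cos φ₁ sin δ cos θ)
   = arcsin(0.65071·0.99994 + 0.75933·0.01124·-0.60182) = 40.20533°
λ₂ = λ₁ + atan2(sin θ sin δ cos φ₁, cos δ − sin φ₁ sin φ₂) = 70.44628°

70.446°E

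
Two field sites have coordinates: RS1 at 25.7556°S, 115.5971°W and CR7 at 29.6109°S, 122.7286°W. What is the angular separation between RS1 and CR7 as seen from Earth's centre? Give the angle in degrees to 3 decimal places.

7.396°

Δφ = -3.8553°,  Δλ = -7.1315°
a = sin²(Δφ/2) + cos φ₁ cos φ₂ sin²(Δλ/2) = 0.004160
c = 2·arcsin(√a) = 0.129091 rad = 7.3963°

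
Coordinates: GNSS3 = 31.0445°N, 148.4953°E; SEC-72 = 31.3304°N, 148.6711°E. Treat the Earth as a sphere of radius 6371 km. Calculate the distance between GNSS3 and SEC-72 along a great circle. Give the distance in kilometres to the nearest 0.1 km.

35.9 km

Δφ = 0.2859°,  Δλ = 0.1758°
a = sin²(Δφ/2) + cos φ₁ cos φ₂ sin²(Δλ/2) = 0.000008
c = 2·arcsin(√a) = 0.005638 rad = 0.3230°
d = R·c = 6371 × 0.005638 = 35.9 km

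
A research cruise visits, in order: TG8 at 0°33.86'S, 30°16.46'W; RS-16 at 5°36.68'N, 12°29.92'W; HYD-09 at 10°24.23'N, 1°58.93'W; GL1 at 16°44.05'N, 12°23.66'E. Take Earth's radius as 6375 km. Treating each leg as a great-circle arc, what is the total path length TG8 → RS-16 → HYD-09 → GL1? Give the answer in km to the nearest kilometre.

5072 km

TG8: φ = -0.56433°, λ = -30.27433°
RS-16: φ = +5.61133°, λ = -12.49867°
HYD-09: φ = +10.40383°, λ = -1.98217°
GL1: φ = +16.73417°, λ = +12.39433°
TG8→RS-16: c = 0.328005 rad, d = 2091.03 km
RS-16→HYD-09: c = 0.200025 rad, d = 1275.16 km
HYD-09→GL1: c = 0.267605 rad, d = 1705.98 km
Total = 2091.03 + 1275.16 + 1705.98 = 5072.17 km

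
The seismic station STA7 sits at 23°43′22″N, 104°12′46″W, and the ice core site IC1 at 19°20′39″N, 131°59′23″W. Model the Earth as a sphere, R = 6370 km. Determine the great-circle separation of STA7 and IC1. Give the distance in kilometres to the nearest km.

2909 km

STA7: φ = +23.72278°, λ = -104.21278°
IC1: φ = +19.34417°, λ = -131.98972°
Δφ = -4.3786°,  Δλ = -27.7769°
a = sin²(Δφ/2) + cos φ₁ cos φ₂ sin²(Δλ/2) = 0.051229
c = 2·arcsin(√a) = 0.456633 rad = 26.1631°
d = R·c = 6370 × 0.456633 = 2908.8 km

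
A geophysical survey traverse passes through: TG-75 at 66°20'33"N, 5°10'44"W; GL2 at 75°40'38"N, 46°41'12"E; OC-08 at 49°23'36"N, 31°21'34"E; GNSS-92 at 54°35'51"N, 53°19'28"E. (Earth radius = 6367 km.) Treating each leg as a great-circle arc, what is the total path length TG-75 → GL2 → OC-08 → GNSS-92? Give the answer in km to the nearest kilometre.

TG-75: φ = +66.34250°, λ = -5.17889°
GL2: φ = +75.67722°, λ = +46.68667°
OC-08: φ = +49.39333°, λ = +31.35944°
GNSS-92: φ = +54.59750°, λ = +53.32444°
TG-75→GL2: c = 0.321417 rad, d = 2046.46 km
GL2→OC-08: c = 0.471509 rad, d = 3002.10 km
OC-08→GNSS-92: c = 0.251628 rad, d = 1602.12 km
Total = 2046.46 + 3002.10 + 1602.12 = 6650.68 km

6651 km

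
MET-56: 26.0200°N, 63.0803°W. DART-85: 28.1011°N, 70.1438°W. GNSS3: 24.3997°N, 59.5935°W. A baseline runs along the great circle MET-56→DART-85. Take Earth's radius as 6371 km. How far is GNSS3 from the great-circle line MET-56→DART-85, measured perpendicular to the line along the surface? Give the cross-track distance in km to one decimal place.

δ₁₃ = central angle MET-56→GNSS3 = 0.061894 rad  (haversine)
θ₁₃ = bearing MET-56→GNSS3 = 116.435°,  θ₁₂ = bearing MET-56→DART-85 = 289.893°
dₓₜ = R·arcsin(sin δ₁₃ · sin(θ₁₃ − θ₁₂)) = 6371·arcsin(0.06185·sin(-173.458°)) = -44.900 km
|dₓₜ| = 44.900 km

44.9 km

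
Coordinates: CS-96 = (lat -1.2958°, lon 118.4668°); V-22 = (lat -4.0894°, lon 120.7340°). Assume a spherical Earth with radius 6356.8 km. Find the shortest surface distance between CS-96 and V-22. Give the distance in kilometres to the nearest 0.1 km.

399.0 km

Δφ = -2.7936°,  Δλ = 2.2672°
a = sin²(Δφ/2) + cos φ₁ cos φ₂ sin²(Δλ/2) = 0.000985
c = 2·arcsin(√a) = 0.062764 rad = 3.5961°
d = R·c = 6356.8 × 0.062764 = 399.0 km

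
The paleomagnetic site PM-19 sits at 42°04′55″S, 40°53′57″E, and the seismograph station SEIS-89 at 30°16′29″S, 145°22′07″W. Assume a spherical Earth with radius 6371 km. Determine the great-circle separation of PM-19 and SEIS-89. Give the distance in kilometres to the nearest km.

PM-19: φ = -42.08194°, λ = +40.89917°
SEIS-89: φ = -30.27472°, λ = -145.36861°
Δφ = 11.8072°,  Δλ = 173.7322°
a = sin²(Δφ/2) + cos φ₁ cos φ₂ sin²(Δλ/2) = 0.649630
c = 2·arcsin(√a) = 1.874713 rad = 107.4131°
d = R·c = 6371 × 1.874713 = 11943.8 km

11944 km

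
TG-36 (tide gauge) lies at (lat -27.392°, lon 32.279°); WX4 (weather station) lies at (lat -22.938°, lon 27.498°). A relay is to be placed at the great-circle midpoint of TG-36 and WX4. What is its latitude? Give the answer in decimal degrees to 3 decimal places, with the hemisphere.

25.184°S

Bx = cos φ₂ cos Δλ = 0.917723,  By = cos φ₂ sin Δλ = -0.076757
φₘ = atan2(sin φ₁ + sin φ₂, √((cos φ₁ + Bx)² + By²)) = -25.18420°
λₘ = λ₁ + atan2(By, cos φ₁ + Bx) = 29.84480°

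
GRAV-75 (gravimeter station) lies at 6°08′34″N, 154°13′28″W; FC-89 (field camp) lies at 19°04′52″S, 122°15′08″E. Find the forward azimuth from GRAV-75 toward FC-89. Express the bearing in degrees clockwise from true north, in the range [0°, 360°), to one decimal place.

250.3°

GRAV-75: φ = +6.14278°, λ = -154.22444°
FC-89: φ = -19.08111°, λ = +122.25222°
Δλ = -83.5233°
y = sin Δλ · cos φ₂ = -0.939025
x = cos φ₁ sin φ₂ − sin φ₁ cos φ₂ cos Δλ = -0.336436
θ = atan2(y, x) = -109.7117° → 250.2883° (mod 360°)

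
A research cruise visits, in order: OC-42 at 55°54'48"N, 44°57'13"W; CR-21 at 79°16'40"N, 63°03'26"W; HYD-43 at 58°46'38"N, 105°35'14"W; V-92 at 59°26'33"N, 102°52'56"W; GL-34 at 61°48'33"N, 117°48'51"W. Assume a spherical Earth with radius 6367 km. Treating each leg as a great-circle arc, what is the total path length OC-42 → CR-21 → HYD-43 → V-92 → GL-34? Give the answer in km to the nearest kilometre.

6404 km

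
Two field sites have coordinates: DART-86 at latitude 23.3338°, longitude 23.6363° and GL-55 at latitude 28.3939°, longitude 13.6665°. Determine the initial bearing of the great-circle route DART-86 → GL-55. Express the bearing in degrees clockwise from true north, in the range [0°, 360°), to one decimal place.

301.5°

Δλ = -9.9698°
y = sin Δλ · cos φ₂ = -0.152302
x = cos φ₁ sin φ₂ − sin φ₁ cos φ₂ cos Δλ = 0.093462
θ = atan2(y, x) = -58.4639° → 301.5361° (mod 360°)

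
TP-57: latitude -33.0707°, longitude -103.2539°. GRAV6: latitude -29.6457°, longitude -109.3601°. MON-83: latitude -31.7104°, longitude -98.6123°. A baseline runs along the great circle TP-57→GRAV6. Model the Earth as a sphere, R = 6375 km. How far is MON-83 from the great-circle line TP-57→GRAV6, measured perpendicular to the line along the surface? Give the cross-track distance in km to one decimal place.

δ₁₃ = central angle TP-57→MON-83 = 0.072402 rad  (haversine)
θ₁₃ = bearing TP-57→MON-83 = 72.114°,  θ₁₂ = bearing TP-57→GRAV6 = 301.680°
dₓₜ = R·arcsin(sin δ₁₃ · sin(θ₁₃ − θ₁₂)) = 6375·arcsin(0.07234·sin(-229.566°)) = 351.187 km
|dₓₜ| = 351.187 km

351.2 km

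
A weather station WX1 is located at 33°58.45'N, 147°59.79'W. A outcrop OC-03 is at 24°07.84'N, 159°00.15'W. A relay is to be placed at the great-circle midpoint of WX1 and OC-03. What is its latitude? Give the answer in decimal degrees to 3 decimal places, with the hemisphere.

29.165°N

WX1: φ = +33.97417°, λ = -147.99650°
OC-03: φ = +24.13067°, λ = -159.00250°
Bx = cos φ₂ cos Δλ = 0.895830,  By = cos φ₂ sin Δλ = -0.174229
φₘ = atan2(sin φ₁ + sin φ₂, √((cos φ₁ + Bx)² + By²)) = 29.16465°
λₘ = λ₁ + atan2(By, cos φ₁ + Bx) = -153.76355°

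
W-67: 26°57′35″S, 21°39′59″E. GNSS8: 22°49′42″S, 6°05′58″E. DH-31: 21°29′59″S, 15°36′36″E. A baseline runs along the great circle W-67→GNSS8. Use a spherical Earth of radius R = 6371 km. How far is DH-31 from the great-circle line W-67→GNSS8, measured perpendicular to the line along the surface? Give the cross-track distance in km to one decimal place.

W-67: φ = -26.95972°, λ = +21.66639°
GNSS8: φ = -22.82833°, λ = +6.09944°
DH-31: φ = -21.49972°, λ = +15.61000°
δ₁₃ = central angle W-67→DH-31 = 0.135498 rad  (haversine)
θ₁₃ = bearing W-67→DH-31 = 313.389°,  θ₁₂ = bearing W-67→GNSS8 = 282.915°
dₓₜ = R·arcsin(sin δ₁₃ · sin(θ₁₃ − θ₁₂)) = 6371·arcsin(0.13508·sin(30.475°)) = 436.813 km
|dₓₜ| = 436.813 km

436.8 km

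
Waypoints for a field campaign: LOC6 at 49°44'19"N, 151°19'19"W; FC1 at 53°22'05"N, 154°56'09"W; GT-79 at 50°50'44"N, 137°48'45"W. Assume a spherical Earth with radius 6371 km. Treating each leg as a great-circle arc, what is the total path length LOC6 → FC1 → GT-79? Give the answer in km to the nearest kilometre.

1674 km

LOC6: φ = +49.73861°, λ = -151.32194°
FC1: φ = +53.36806°, λ = -154.93583°
GT-79: φ = +50.84556°, λ = -137.81250°
LOC6→FC1: c = 0.074482 rad, d = 474.52 km
FC1→GT-79: c = 0.188262 rad, d = 1199.42 km
Total = 474.52 + 1199.42 = 1673.94 km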